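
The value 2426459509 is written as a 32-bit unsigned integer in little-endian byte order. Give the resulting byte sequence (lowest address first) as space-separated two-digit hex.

2426459509 in hexadecimal, padded to 32 bits, is 0x90A0D575.
Split into bytes (most-significant first): 90 A0 D5 75.
In little-endian order the low byte comes first in memory.
So at ascending addresses the bytes are 75 D5 A0 90.

75 D5 A0 90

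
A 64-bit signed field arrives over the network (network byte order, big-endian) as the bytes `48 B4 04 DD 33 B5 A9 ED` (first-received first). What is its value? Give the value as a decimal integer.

5238817614640556525

Big-endian stores the most-significant byte at the lowest address.
The bytes are already most-significant first: 0x48B404DD33B5A9ED.
0x48B404DD33B5A9ED = 5238817614640556525.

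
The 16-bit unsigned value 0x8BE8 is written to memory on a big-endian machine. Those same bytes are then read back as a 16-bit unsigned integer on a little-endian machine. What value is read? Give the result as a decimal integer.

Stored big-endian, the bytes at ascending addresses are 8B E8.
Read back as little-endian, the first byte is least significant, giving 0xE88B.
0xE88B = 59531.

59531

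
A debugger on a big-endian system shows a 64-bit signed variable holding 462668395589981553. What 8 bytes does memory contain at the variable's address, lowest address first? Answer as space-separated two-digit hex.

06 6B BA 74 57 F0 D5 71

462668395589981553 in hexadecimal, padded to 64 bits, is 0x066BBA7457F0D571.
Split into bytes (most-significant first): 06 6B BA 74 57 F0 D5 71.
Big-endian stores the most-significant byte at the lowest address.
So the memory order matches the most-significant-first order: 06 6B BA 74 57 F0 D5 71.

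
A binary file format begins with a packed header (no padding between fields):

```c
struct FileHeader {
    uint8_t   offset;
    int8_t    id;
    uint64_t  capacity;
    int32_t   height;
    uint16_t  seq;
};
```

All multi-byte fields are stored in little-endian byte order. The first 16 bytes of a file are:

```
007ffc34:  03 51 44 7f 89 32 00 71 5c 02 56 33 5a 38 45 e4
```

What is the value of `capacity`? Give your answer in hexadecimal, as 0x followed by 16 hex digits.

`capacity` follows `offset` (1 B), `id` (1 B), so it starts at offset 1 + 1 = 2 and occupies 8 bytes.
Bytes at offsets 2..9: 44 7F 89 32 00 71 5C 02.
Little-endian stores the least-significant byte at the lowest address.
Reassemble most-significant byte first: 02 5C 71 00 32 89 7F 44 → 0x025C710032897F44.

0x025C710032897F44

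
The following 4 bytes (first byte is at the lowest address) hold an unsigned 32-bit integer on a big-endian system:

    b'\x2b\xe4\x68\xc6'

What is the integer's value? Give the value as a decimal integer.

In big-endian order the high byte comes first in memory.
The bytes are already most-significant first: 0x2BE468C6.
0x2BE468C6 = 736389318.

736389318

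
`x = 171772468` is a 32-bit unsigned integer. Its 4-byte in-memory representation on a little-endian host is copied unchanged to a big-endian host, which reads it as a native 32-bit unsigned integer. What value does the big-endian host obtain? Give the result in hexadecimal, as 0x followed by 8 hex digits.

0x340A3D0A

171772468 in 32-bit hexadecimal is 0x0A3D0A34.
Stored little-endian, the bytes at ascending addresses are 34 0A 3D 0A.
Read back as big-endian, the last byte is least significant, giving 0x340A3D0A.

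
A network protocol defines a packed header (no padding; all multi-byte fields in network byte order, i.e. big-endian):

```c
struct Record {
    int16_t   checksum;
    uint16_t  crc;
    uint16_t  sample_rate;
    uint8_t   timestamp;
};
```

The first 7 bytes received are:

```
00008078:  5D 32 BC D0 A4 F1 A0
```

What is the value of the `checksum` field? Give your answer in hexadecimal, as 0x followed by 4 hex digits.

`checksum` is the first field, at byte offset 0, occupying 2 bytes.
Bytes at offsets 0..1: 5D 32.
Big-endian stores the most-significant byte at the lowest address.
The bytes are already most-significant first: 0x5D32.

0x5D32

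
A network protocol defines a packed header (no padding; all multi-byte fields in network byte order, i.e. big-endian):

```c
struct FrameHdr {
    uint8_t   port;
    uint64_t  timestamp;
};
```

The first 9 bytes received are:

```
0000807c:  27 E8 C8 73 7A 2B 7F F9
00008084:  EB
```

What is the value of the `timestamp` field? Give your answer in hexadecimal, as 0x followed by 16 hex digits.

0xE8C8737A2B7FF9EB

`timestamp` follows `port` (1 byte), so it starts at byte offset 1 and occupies 8 bytes.
Bytes at offsets 1..8: E8 C8 73 7A 2B 7F F9 EB.
Big-endian: lowest address holds the most-significant byte.
The bytes are already most-significant first: 0xE8C8737A2B7FF9EB.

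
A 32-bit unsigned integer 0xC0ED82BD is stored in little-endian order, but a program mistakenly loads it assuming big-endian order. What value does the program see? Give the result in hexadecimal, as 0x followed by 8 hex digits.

0xBD82EDC0

Stored little-endian, the bytes at ascending addresses are BD 82 ED C0.
Read back as big-endian, the last byte is least significant, giving 0xBD82EDC0.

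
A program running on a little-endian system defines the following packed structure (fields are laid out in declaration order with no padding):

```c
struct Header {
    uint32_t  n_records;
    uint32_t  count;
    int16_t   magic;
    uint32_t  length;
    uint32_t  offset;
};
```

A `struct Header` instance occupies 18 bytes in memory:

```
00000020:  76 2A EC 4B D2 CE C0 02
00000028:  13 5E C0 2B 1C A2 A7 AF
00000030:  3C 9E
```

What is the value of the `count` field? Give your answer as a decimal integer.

46190290

`count` follows `n_records` (4 bytes), so it starts at byte offset 4 and occupies 4 bytes.
Bytes at offsets 4..7: D2 CE C0 02.
Little-endian: lowest address holds the least-significant byte.
Reassemble most-significant byte first: 02 C0 CE D2 → 0x02C0CED2.
0x02C0CED2 = 46190290.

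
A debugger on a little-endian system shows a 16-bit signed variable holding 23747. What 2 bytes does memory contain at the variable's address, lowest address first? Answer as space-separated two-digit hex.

C3 5C

23747 in hexadecimal, padded to 16 bits, is 0x5CC3.
Split into bytes (most-significant first): 5C C3.
Little-endian stores the least-significant byte at the lowest address.
So at ascending addresses the bytes are C3 5C.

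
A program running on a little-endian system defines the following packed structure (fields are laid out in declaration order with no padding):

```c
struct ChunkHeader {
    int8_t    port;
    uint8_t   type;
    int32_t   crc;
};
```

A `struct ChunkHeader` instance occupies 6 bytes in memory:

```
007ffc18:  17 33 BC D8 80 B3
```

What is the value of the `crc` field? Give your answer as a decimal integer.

`crc` follows `port` (1 B), `type` (1 B), so it starts at offset 1 + 1 = 2 and occupies 4 bytes.
Bytes at offsets 2..5: BC D8 80 B3.
Little-endian: lowest address holds the least-significant byte.
Reassemble most-significant byte first: B3 80 D8 BC → 0xB380D8BC.
Top bit is set, so as a signed 32-bit value this is 0xB380D8BC − 2^32 = -1283401540.

-1283401540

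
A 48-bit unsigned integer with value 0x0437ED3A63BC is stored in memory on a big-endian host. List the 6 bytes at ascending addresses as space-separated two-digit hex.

Split into bytes (most-significant first): 04 37 ED 3A 63 BC.
Big-endian: lowest address holds the most-significant byte.
So the memory order matches the most-significant-first order: 04 37 ED 3A 63 BC.

04 37 ED 3A 63 BC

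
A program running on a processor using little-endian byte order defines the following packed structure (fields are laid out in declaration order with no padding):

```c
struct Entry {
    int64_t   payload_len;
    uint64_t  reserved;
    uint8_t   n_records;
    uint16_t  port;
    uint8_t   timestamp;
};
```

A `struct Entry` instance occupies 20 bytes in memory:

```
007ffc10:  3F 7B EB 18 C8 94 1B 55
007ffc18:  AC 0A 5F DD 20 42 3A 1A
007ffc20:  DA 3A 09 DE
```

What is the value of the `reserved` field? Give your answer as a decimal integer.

`reserved` follows `payload_len` (8 bytes), so it starts at byte offset 8 and occupies 8 bytes.
Bytes at offsets 8..15: AC 0A 5F DD 20 42 3A 1A.
Little-endian: lowest address holds the least-significant byte.
Reassemble most-significant byte first: 1A 3A 42 20 DD 5F 0A AC → 0x1A3A4220DD5F0AAC.
0x1A3A4220DD5F0AAC = 1889895702555724460.

1889895702555724460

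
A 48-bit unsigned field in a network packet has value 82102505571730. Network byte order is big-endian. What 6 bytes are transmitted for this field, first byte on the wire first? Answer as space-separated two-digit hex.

4A AB FA AE 05 92

82102505571730 in hexadecimal, padded to 48 bits, is 0x4AABFAAE0592.
Split into bytes (most-significant first): 4A AB FA AE 05 92.
Big-endian: lowest address holds the most-significant byte.
So the memory order matches the most-significant-first order: 4A AB FA AE 05 92.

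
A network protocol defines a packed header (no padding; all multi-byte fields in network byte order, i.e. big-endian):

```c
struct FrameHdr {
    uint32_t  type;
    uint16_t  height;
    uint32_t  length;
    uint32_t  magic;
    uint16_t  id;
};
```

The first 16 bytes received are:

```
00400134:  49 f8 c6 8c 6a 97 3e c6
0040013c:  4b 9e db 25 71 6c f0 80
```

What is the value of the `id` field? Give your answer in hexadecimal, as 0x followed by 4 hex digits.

0xF080

`id` follows `type` (4 B), `height` (2 B), `length` (4 B), `magic` (4 B), so it starts at offset 4 + 2 + 4 + 4 = 14 and occupies 2 bytes.
Bytes at offsets 14..15: F0 80.
Big-endian: lowest address holds the most-significant byte.
The bytes are already most-significant first: 0xF080.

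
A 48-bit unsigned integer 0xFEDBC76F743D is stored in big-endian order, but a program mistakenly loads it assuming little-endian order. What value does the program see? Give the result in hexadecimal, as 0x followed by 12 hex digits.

0x3D746FC7DBFE

Stored big-endian, the bytes at ascending addresses are FE DB C7 6F 74 3D.
Read back as little-endian, the first byte is least significant, giving 0x3D746FC7DBFE.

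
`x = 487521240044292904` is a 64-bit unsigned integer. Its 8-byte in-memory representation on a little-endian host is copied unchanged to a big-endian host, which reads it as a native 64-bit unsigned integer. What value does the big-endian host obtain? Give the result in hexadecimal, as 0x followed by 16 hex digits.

0x284B4C1DFC05C406

487521240044292904 in 64-bit hexadecimal is 0x06C405FC1D4C4B28.
Stored little-endian, the bytes at ascending addresses are 28 4B 4C 1D FC 05 C4 06.
Read back as big-endian, the last byte is least significant, giving 0x284B4C1DFC05C406.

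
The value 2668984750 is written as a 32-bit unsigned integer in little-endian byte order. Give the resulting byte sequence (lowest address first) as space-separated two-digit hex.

AE 79 15 9F

2668984750 in hexadecimal, padded to 32 bits, is 0x9F1579AE.
Split into bytes (most-significant first): 9F 15 79 AE.
Little-endian: lowest address holds the least-significant byte.
So at ascending addresses the bytes are AE 79 15 9F.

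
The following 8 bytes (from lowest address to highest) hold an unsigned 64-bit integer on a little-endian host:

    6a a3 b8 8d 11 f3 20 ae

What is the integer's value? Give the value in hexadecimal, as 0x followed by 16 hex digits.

Little-endian: lowest address holds the least-significant byte.
Reassemble most-significant byte first: AE 20 F3 11 8D B8 A3 6A → 0xAE20F3118DB8A36A.

0xAE20F3118DB8A36A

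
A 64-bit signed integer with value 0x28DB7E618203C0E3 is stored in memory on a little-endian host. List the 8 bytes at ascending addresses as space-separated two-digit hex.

Split into bytes (most-significant first): 28 DB 7E 61 82 03 C0 E3.
Little-endian stores the least-significant byte at the lowest address.
So at ascending addresses the bytes are E3 C0 03 82 61 7E DB 28.

E3 C0 03 82 61 7E DB 28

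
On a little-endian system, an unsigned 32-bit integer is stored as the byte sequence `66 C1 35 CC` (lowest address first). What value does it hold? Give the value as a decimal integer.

Little-endian stores the least-significant byte at the lowest address.
Reassemble most-significant byte first: CC 35 C1 66 → 0xCC35C166.
0xCC35C166 = 3426074982.

3426074982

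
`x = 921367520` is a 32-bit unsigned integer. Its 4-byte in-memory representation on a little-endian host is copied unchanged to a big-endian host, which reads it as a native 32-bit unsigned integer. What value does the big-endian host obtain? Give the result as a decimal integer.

3774081590

921367520 in 32-bit hexadecimal is 0x36EAF3E0.
Stored little-endian, the bytes at ascending addresses are E0 F3 EA 36.
Read back as big-endian, the last byte is least significant, giving 0xE0F3EA36.
0xE0F3EA36 = 3774081590.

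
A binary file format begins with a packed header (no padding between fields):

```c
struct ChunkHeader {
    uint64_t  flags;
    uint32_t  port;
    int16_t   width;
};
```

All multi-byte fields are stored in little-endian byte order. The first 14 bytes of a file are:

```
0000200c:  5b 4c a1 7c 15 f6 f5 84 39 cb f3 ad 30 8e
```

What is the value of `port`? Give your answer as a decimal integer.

`port` follows `flags` (8 bytes), so it starts at byte offset 8 and occupies 4 bytes.
Bytes at offsets 8..11: 39 CB F3 AD.
Little-endian stores the least-significant byte at the lowest address.
Reassemble most-significant byte first: AD F3 CB 39 → 0xADF3CB39.
0xADF3CB39 = 2918435641.

2918435641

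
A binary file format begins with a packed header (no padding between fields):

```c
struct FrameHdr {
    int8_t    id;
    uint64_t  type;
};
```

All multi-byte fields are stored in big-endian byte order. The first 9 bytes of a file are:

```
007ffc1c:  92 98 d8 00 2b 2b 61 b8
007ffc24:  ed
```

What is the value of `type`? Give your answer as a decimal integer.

11013553074145966317

`type` follows `id` (1 byte), so it starts at byte offset 1 and occupies 8 bytes.
Bytes at offsets 1..8: 98 D8 00 2B 2B 61 B8 ED.
In big-endian order the high byte comes first in memory.
The bytes are already most-significant first: 0x98D8002B2B61B8ED.
0x98D8002B2B61B8ED = 11013553074145966317.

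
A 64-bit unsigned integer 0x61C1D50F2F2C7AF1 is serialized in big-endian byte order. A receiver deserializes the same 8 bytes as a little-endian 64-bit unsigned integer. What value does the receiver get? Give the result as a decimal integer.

Stored big-endian, the bytes at ascending addresses are 61 C1 D5 0F 2F 2C 7A F1.
Read back as little-endian, the first byte is least significant, giving 0xF17A2C2F0FD5C161.
0xF17A2C2F0FD5C161 = 17400268690940084577.

17400268690940084577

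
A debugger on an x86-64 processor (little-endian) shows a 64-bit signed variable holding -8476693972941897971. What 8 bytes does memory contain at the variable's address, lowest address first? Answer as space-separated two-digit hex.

0D 7F 1A 39 BE BB 5C 8A

Two's complement of -8476693972941897971 in 64 bits: 8476693972941897971 = 0x75A34441C6E580F3; invert → 0x8A5CBBBE391A7F0C; add 1 → 0x8A5CBBBE391A7F0D.
Split into bytes (most-significant first): 8A 5C BB BE 39 1A 7F 0D.
Little-endian: lowest address holds the least-significant byte.
So at ascending addresses the bytes are 0D 7F 1A 39 BE BB 5C 8A.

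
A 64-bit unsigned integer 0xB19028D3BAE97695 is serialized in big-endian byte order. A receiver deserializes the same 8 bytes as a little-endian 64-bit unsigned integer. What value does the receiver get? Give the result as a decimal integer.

10770052547518959793

Stored big-endian, the bytes at ascending addresses are B1 90 28 D3 BA E9 76 95.
Read back as little-endian, the first byte is least significant, giving 0x9576E9BAD32890B1.
0x9576E9BAD32890B1 = 10770052547518959793.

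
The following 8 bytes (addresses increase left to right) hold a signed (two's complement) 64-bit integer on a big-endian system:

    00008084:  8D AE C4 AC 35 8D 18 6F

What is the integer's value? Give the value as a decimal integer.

In big-endian order the high byte comes first in memory.
The bytes are already most-significant first: 0x8DAEC4AC358D186F.
Top bit is set, so as a signed 64-bit value this is 0x8DAEC4AC358D186F − 2^64 = -8237430424502200209.

-8237430424502200209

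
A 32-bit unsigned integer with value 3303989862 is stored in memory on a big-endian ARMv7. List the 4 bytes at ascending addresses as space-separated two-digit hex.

3303989862 in hexadecimal, padded to 32 bits, is 0xC4EEE266.
Split into bytes (most-significant first): C4 EE E2 66.
Big-endian stores the most-significant byte at the lowest address.
So the memory order matches the most-significant-first order: C4 EE E2 66.

C4 EE E2 66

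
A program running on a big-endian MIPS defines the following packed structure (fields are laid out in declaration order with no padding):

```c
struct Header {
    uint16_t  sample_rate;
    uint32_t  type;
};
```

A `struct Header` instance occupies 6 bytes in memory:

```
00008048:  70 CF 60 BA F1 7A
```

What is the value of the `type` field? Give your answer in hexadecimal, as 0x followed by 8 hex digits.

0x60BAF17A

`type` follows `sample_rate` (2 bytes), so it starts at byte offset 2 and occupies 4 bytes.
Bytes at offsets 2..5: 60 BA F1 7A.
Big-endian: lowest address holds the most-significant byte.
The bytes are already most-significant first: 0x60BAF17A.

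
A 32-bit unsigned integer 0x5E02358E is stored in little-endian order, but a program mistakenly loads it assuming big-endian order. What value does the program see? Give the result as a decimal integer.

2385838686

Stored little-endian, the bytes at ascending addresses are 8E 35 02 5E.
Read back as big-endian, the last byte is least significant, giving 0x8E35025E.
0x8E35025E = 2385838686.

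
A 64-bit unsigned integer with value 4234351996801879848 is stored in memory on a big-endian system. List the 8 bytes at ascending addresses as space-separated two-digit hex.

4234351996801879848 in hexadecimal, padded to 64 bits, is 0x3AC370B4DF578F28.
Split into bytes (most-significant first): 3A C3 70 B4 DF 57 8F 28.
Big-endian: lowest address holds the most-significant byte.
So the memory order matches the most-significant-first order: 3A C3 70 B4 DF 57 8F 28.

3A C3 70 B4 DF 57 8F 28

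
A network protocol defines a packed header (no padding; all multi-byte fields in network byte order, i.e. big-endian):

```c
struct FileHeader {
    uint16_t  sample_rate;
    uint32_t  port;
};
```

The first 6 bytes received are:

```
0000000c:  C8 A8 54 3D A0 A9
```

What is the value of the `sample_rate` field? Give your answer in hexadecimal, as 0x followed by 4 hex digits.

`sample_rate` is the first field, at byte offset 0, occupying 2 bytes.
Bytes at offsets 0..1: C8 A8.
Big-endian stores the most-significant byte at the lowest address.
The bytes are already most-significant first: 0xC8A8.

0xC8A8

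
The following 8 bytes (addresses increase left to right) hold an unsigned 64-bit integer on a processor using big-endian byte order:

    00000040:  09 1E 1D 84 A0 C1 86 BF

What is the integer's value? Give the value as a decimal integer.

656995051112597183

In big-endian order the high byte comes first in memory.
The bytes are already most-significant first: 0x091E1D84A0C186BF.
0x091E1D84A0C186BF = 656995051112597183.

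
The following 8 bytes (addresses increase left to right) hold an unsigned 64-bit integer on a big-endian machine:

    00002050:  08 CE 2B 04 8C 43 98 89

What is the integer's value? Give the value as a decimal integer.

Big-endian stores the most-significant byte at the lowest address.
The bytes are already most-significant first: 0x08CE2B048C439889.
0x08CE2B048C439889 = 634491896038922377.

634491896038922377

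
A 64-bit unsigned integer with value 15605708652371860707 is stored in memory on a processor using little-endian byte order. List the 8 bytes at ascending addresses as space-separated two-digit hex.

E3 5C DD 34 56 9D 92 D8

15605708652371860707 in hexadecimal, padded to 64 bits, is 0xD8929D5634DD5CE3.
Split into bytes (most-significant first): D8 92 9D 56 34 DD 5C E3.
Little-endian stores the least-significant byte at the lowest address.
So at ascending addresses the bytes are E3 5C DD 34 56 9D 92 D8.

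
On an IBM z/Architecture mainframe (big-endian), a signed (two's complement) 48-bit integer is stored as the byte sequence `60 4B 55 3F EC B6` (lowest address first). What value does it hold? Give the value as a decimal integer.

105876669066422

Big-endian stores the most-significant byte at the lowest address.
The bytes are already most-significant first: 0x604B553FECB6.
0x604B553FECB6 = 105876669066422.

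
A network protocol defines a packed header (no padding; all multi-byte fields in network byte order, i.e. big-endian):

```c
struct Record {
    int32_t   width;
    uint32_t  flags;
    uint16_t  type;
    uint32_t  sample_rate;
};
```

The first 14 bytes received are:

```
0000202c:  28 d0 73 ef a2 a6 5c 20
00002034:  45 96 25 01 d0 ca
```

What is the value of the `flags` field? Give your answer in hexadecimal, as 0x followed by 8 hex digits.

0xA2A65C20

`flags` follows `width` (4 bytes), so it starts at byte offset 4 and occupies 4 bytes.
Bytes at offsets 4..7: A2 A6 5C 20.
Big-endian stores the most-significant byte at the lowest address.
The bytes are already most-significant first: 0xA2A65C20.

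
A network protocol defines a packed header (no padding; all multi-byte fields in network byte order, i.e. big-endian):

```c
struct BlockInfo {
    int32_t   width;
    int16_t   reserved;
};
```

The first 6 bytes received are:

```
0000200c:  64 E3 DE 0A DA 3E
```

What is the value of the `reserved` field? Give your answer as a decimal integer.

`reserved` follows `width` (4 bytes), so it starts at byte offset 4 and occupies 2 bytes.
Bytes at offsets 4..5: DA 3E.
In big-endian order the high byte comes first in memory.
The bytes are already most-significant first: 0xDA3E.
Top bit is set, so as a signed 16-bit value this is 0xDA3E − 2^16 = -9666.

-9666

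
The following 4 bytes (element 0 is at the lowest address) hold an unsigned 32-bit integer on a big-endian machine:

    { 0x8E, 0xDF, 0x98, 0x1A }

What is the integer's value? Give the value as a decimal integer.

2397018138

Big-endian stores the most-significant byte at the lowest address.
The bytes are already most-significant first: 0x8EDF981A.
0x8EDF981A = 2397018138.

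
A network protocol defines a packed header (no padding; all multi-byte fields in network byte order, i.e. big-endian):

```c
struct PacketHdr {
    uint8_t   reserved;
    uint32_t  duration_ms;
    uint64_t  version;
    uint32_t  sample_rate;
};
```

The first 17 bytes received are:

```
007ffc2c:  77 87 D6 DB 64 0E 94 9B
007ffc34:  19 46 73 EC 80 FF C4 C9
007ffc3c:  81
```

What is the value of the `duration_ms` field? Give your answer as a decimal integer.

2279005028

`duration_ms` follows `reserved` (1 byte), so it starts at byte offset 1 and occupies 4 bytes.
Bytes at offsets 1..4: 87 D6 DB 64.
Big-endian: lowest address holds the most-significant byte.
The bytes are already most-significant first: 0x87D6DB64.
0x87D6DB64 = 2279005028.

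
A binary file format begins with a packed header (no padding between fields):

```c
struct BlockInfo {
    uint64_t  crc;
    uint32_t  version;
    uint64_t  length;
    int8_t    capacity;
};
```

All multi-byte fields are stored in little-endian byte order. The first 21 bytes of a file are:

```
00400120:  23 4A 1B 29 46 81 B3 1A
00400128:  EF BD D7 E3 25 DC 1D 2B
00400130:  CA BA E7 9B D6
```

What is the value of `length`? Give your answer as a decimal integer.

`length` follows `crc` (8 B), `version` (4 B), so it starts at offset 8 + 4 = 12 and occupies 8 bytes.
Bytes at offsets 12..19: 25 DC 1D 2B CA BA E7 9B.
Little-endian: lowest address holds the least-significant byte.
Reassemble most-significant byte first: 9B E7 BA CA 2B 1D DC 25 → 0x9BE7BACA2B1DDC25.
0x9BE7BACA2B1DDC25 = 11234153172968528933.

11234153172968528933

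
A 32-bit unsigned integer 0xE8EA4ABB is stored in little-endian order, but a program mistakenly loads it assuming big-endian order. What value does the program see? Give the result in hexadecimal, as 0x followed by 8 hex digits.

0xBB4AEAE8

Stored little-endian, the bytes at ascending addresses are BB 4A EA E8.
Read back as big-endian, the last byte is least significant, giving 0xBB4AEAE8.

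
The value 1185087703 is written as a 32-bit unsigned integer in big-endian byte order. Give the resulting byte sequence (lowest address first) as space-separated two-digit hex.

46 A3 00 D7

1185087703 in hexadecimal, padded to 32 bits, is 0x46A300D7.
Split into bytes (most-significant first): 46 A3 00 D7.
Big-endian: lowest address holds the most-significant byte.
So the memory order matches the most-significant-first order: 46 A3 00 D7.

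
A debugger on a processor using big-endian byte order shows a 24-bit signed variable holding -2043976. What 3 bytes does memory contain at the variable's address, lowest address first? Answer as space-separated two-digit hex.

E0 CF B8

Two's complement of -2043976 in 24 bits: 2043976 = 0x1F3048; invert → 0xE0CFB7; add 1 → 0xE0CFB8.
Split into bytes (most-significant first): E0 CF B8.
Big-endian stores the most-significant byte at the lowest address.
So the memory order matches the most-significant-first order: E0 CF B8.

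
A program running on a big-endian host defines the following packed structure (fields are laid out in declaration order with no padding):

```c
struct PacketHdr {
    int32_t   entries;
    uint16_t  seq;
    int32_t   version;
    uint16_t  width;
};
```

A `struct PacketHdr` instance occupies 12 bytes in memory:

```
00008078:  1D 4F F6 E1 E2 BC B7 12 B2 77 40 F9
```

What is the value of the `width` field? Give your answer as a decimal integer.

`width` follows `entries` (4 B), `seq` (2 B), `version` (4 B), so it starts at offset 4 + 2 + 4 = 10 and occupies 2 bytes.
Bytes at offsets 10..11: 40 F9.
Big-endian: lowest address holds the most-significant byte.
The bytes are already most-significant first: 0x40F9.
0x40F9 = 16633.

16633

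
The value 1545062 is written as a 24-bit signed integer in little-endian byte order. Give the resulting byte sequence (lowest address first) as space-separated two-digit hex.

66 93 17

1545062 in hexadecimal, padded to 24 bits, is 0x179366.
Split into bytes (most-significant first): 17 93 66.
Little-endian: lowest address holds the least-significant byte.
So at ascending addresses the bytes are 66 93 17.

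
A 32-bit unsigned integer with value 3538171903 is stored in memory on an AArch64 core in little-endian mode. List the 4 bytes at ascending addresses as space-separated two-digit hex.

3538171903 in hexadecimal, padded to 32 bits, is 0xD2E437FF.
Split into bytes (most-significant first): D2 E4 37 FF.
Little-endian stores the least-significant byte at the lowest address.
So at ascending addresses the bytes are FF 37 E4 D2.

FF 37 E4 D2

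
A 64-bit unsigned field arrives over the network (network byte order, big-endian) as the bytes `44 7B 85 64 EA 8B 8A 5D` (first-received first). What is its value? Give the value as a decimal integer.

4934684485192747613

Big-endian: lowest address holds the most-significant byte.
The bytes are already most-significant first: 0x447B8564EA8B8A5D.
0x447B8564EA8B8A5D = 4934684485192747613.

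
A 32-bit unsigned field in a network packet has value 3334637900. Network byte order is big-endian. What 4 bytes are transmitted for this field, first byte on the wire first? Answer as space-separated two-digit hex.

C6 C2 89 4C

3334637900 in hexadecimal, padded to 32 bits, is 0xC6C2894C.
Split into bytes (most-significant first): C6 C2 89 4C.
Big-endian stores the most-significant byte at the lowest address.
So the memory order matches the most-significant-first order: C6 C2 89 4C.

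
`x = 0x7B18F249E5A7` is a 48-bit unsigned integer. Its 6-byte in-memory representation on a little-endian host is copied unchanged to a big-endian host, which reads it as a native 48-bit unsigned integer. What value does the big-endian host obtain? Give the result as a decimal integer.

184603229952123

Stored little-endian, the bytes at ascending addresses are A7 E5 49 F2 18 7B.
Read back as big-endian, the last byte is least significant, giving 0xA7E549F2187B.
0xA7E549F2187B = 184603229952123.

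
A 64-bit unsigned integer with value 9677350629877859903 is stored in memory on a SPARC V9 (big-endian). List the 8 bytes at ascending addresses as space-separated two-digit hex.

86 4C DB 20 04 C5 C6 3F

9677350629877859903 in hexadecimal, padded to 64 bits, is 0x864CDB2004C5C63F.
Split into bytes (most-significant first): 86 4C DB 20 04 C5 C6 3F.
Big-endian: lowest address holds the most-significant byte.
So the memory order matches the most-significant-first order: 86 4C DB 20 04 C5 C6 3F.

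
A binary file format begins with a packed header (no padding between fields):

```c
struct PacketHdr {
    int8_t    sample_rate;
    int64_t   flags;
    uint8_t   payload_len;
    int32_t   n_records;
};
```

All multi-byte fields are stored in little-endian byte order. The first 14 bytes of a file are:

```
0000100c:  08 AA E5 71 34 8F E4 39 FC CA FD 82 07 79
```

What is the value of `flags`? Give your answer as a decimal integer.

`flags` follows `sample_rate` (1 byte), so it starts at byte offset 1 and occupies 8 bytes.
Bytes at offsets 1..8: AA E5 71 34 8F E4 39 FC.
In little-endian order the low byte comes first in memory.
Reassemble most-significant byte first: FC 39 E4 8F 34 71 E5 AA → 0xFC39E48F3471E5AA.
Top bit is set, so as a signed 64-bit value this is 0xFC39E48F3471E5AA − 2^64 = -271934998767868502.

-271934998767868502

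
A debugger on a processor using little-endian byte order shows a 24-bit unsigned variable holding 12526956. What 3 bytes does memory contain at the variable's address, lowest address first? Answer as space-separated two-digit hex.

12526956 in hexadecimal, padded to 24 bits, is 0xBF256C.
Split into bytes (most-significant first): BF 25 6C.
In little-endian order the low byte comes first in memory.
So at ascending addresses the bytes are 6C 25 BF.

6C 25 BF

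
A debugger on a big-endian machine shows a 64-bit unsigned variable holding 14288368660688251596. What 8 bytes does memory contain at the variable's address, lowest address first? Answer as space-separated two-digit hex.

C6 4A 7B 98 08 25 AA CC

14288368660688251596 in hexadecimal, padded to 64 bits, is 0xC64A7B980825AACC.
Split into bytes (most-significant first): C6 4A 7B 98 08 25 AA CC.
Big-endian stores the most-significant byte at the lowest address.
So the memory order matches the most-significant-first order: C6 4A 7B 98 08 25 AA CC.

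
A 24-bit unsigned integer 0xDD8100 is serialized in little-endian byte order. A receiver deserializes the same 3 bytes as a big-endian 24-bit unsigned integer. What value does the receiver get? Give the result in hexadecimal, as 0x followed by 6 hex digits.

0x0081DD

Stored little-endian, the bytes at ascending addresses are 00 81 DD.
Read back as big-endian, the last byte is least significant, giving 0x0081DD.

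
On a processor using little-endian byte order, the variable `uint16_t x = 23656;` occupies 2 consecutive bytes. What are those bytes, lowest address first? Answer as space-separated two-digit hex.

68 5C

23656 in hexadecimal, padded to 16 bits, is 0x5C68.
Split into bytes (most-significant first): 5C 68.
In little-endian order the low byte comes first in memory.
So at ascending addresses the bytes are 68 5C.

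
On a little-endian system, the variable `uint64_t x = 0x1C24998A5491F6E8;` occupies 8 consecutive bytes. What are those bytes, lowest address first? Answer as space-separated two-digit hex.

E8 F6 91 54 8A 99 24 1C

Split into bytes (most-significant first): 1C 24 99 8A 54 91 F6 E8.
Little-endian: lowest address holds the least-significant byte.
So at ascending addresses the bytes are E8 F6 91 54 8A 99 24 1C.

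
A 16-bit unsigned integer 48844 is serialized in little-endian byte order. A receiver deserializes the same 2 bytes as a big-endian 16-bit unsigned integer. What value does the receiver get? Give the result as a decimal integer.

52414

48844 in 16-bit hexadecimal is 0xBECC.
Stored little-endian, the bytes at ascending addresses are CC BE.
Read back as big-endian, the last byte is least significant, giving 0xCCBE.
0xCCBE = 52414.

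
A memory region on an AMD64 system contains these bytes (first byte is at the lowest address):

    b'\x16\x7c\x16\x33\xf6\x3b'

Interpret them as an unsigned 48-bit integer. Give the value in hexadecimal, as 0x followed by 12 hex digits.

0x3BF633167C16

In little-endian order the low byte comes first in memory.
Reassemble most-significant byte first: 3B F6 33 16 7C 16 → 0x3BF633167C16.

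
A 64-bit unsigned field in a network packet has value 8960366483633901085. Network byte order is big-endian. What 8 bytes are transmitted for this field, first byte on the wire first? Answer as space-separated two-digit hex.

7C 59 9D D7 C2 50 8E 1D

8960366483633901085 in hexadecimal, padded to 64 bits, is 0x7C599DD7C2508E1D.
Split into bytes (most-significant first): 7C 59 9D D7 C2 50 8E 1D.
Big-endian stores the most-significant byte at the lowest address.
So the memory order matches the most-significant-first order: 7C 59 9D D7 C2 50 8E 1D.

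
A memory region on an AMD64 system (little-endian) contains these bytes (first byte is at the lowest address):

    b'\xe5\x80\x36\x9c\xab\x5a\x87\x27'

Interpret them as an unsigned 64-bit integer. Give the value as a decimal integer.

2848344982441853157

Little-endian stores the least-significant byte at the lowest address.
Reassemble most-significant byte first: 27 87 5A AB 9C 36 80 E5 → 0x27875AAB9C3680E5.
0x27875AAB9C3680E5 = 2848344982441853157.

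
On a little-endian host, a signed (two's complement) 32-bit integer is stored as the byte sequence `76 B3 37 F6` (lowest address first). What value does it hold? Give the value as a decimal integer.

In little-endian order the low byte comes first in memory.
Reassemble most-significant byte first: F6 37 B3 76 → 0xF637B376.
Top bit is set, so as a signed 32-bit value this is 0xF637B376 − 2^32 = -164121738.

-164121738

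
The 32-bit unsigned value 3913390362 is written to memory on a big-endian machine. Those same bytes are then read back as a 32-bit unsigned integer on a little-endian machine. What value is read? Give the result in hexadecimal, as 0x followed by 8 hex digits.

3913390362 in 32-bit hexadecimal is 0xE941991A.
Stored big-endian, the bytes at ascending addresses are E9 41 99 1A.
Read back as little-endian, the first byte is least significant, giving 0x1A9941E9.

0x1A9941E9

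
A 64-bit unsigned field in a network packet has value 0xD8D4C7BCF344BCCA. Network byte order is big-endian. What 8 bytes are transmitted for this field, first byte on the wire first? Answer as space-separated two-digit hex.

D8 D4 C7 BC F3 44 BC CA

Split into bytes (most-significant first): D8 D4 C7 BC F3 44 BC CA.
Big-endian stores the most-significant byte at the lowest address.
So the memory order matches the most-significant-first order: D8 D4 C7 BC F3 44 BC CA.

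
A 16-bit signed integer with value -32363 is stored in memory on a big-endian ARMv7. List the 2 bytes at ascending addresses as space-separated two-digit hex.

Two's complement of -32363 in 16 bits: 32363 = 0x7E6B; invert → 0x8194; add 1 → 0x8195.
Split into bytes (most-significant first): 81 95.
Big-endian stores the most-significant byte at the lowest address.
So the memory order matches the most-significant-first order: 81 95.

81 95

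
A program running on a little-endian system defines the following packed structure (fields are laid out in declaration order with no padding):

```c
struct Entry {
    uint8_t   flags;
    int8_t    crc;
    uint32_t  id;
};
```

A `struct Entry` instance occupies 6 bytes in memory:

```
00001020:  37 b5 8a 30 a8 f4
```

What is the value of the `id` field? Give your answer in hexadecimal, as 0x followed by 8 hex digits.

0xF4A8308A

`id` follows `flags` (1 B), `crc` (1 B), so it starts at offset 1 + 1 = 2 and occupies 4 bytes.
Bytes at offsets 2..5: 8A 30 A8 F4.
In little-endian order the low byte comes first in memory.
Reassemble most-significant byte first: F4 A8 30 8A → 0xF4A8308A.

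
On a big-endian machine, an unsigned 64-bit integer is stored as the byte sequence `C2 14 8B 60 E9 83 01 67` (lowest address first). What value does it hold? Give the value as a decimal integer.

13984955991243030887

Big-endian: lowest address holds the most-significant byte.
The bytes are already most-significant first: 0xC2148B60E9830167.
0xC2148B60E9830167 = 13984955991243030887.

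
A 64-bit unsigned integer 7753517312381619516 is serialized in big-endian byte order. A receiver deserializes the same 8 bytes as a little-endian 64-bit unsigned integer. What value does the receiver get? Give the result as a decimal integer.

4327213141290556011

7753517312381619516 in 64-bit hexadecimal is 0x6B9A06EA6C590D3C.
Stored big-endian, the bytes at ascending addresses are 6B 9A 06 EA 6C 59 0D 3C.
Read back as little-endian, the first byte is least significant, giving 0x3C0D596CEA069A6B.
0x3C0D596CEA069A6B = 4327213141290556011.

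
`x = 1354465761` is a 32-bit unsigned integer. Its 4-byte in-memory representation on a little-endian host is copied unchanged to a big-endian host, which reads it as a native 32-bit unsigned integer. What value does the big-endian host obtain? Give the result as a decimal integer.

3783375696

1354465761 in 32-bit hexadecimal is 0x50BB81E1.
Stored little-endian, the bytes at ascending addresses are E1 81 BB 50.
Read back as big-endian, the last byte is least significant, giving 0xE181BB50.
0xE181BB50 = 3783375696.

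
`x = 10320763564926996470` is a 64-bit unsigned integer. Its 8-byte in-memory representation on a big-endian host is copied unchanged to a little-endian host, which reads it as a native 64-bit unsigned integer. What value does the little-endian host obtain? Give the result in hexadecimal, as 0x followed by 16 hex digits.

0xF68F44D2C7B73A8F

10320763564926996470 in 64-bit hexadecimal is 0x8F3AB7C7D2448FF6.
Stored big-endian, the bytes at ascending addresses are 8F 3A B7 C7 D2 44 8F F6.
Read back as little-endian, the first byte is least significant, giving 0xF68F44D2C7B73A8F.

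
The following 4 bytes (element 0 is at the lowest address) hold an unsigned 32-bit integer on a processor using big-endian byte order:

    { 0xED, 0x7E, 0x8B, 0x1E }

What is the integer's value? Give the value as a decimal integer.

3984493342

In big-endian order the high byte comes first in memory.
The bytes are already most-significant first: 0xED7E8B1E.
0xED7E8B1E = 3984493342.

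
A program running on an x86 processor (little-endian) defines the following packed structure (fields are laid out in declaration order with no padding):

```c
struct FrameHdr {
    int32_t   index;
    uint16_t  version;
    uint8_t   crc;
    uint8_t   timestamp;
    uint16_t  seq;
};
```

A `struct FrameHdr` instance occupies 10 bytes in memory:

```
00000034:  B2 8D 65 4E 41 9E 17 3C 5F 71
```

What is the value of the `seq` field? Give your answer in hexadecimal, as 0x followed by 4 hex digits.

`seq` follows `index` (4 B), `version` (2 B), `crc` (1 B), `timestamp` (1 B), so it starts at offset 4 + 2 + 1 + 1 = 8 and occupies 2 bytes.
Bytes at offsets 8..9: 5F 71.
Little-endian stores the least-significant byte at the lowest address.
Reassemble most-significant byte first: 71 5F → 0x715F.

0x715F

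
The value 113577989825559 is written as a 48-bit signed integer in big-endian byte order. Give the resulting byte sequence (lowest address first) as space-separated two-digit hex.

67 4C 6F BC E4 17

113577989825559 in hexadecimal, padded to 48 bits, is 0x674C6FBCE417.
Split into bytes (most-significant first): 67 4C 6F BC E4 17.
Big-endian stores the most-significant byte at the lowest address.
So the memory order matches the most-significant-first order: 67 4C 6F BC E4 17.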